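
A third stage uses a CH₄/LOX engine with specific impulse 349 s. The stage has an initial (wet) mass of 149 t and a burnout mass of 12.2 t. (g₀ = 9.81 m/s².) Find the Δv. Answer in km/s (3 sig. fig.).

v_e = Isp · g₀ = 349 × 9.81 = 3423.7 m/s.
From the ideal rocket equation, Δv = v_e · ln(m₀/m_f) = 3423.7 × ln(12.21) = 3423.7 × 2.5025 ≈ 8567.8 m/s.

Δv ≈ 8.57 km/s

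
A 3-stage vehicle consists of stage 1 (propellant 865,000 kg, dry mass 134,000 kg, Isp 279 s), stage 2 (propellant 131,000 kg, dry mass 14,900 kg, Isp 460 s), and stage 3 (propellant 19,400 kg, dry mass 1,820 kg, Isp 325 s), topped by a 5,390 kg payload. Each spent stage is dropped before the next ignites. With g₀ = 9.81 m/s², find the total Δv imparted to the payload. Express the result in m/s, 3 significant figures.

Ignition mass of stage 1 = 865,000+134,000 + 131,000+14,900 + 19,400+1,820 + 5,390 = 1,171,510 kg.
Stage 1: m₀ = 1,171,510 kg, m_f = 1,171,510 − 865,000 = 306,510 kg; Δv = 279×9.81×ln(3.822) = 2737.0×1.3408 ≈ 3670 m/s.
Stage 2: m₀ = 172,510 kg, m_f = 172,510 − 131,000 = 41,510 kg; Δv = 460×9.81×ln(4.156) = 4512.6×1.4245 ≈ 6428 m/s.
Stage 3: m₀ = 26,610 kg, m_f = 26,610 − 19,400 = 7,210 kg; Δv = 325×9.81×ln(3.691) = 3188.2×1.3058 ≈ 4163 m/s.
Total Δv = 3670 + 6428 + 4163 = 14261 m/s.

Δv ≈ 14300 m/s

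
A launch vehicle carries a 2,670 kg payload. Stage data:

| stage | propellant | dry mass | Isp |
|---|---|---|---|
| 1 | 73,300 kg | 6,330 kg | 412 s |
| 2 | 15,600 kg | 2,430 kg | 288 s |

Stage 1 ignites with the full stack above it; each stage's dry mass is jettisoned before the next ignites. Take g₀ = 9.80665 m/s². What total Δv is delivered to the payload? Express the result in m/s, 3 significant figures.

Ignition mass of stage 1 = 73,300+6,330 + 15,600+2,430 + 2,670 = 100,330 kg.
Stage 1: m₀ = 100,330 kg, m_f = 100,330 − 73,300 = 27,030 kg; Δv = 412×9.80665×ln(3.712) = 4040.3×1.3115 ≈ 5299 m/s.
Stage 2: m₀ = 20,700 kg, m_f = 20,700 − 15,600 = 5,100 kg; Δv = 288×9.80665×ln(4.059) = 2824.3×1.4009 ≈ 3957 m/s.
Total Δv = 5299 + 3957 = 9256 m/s.

Δv ≈ 9260 m/s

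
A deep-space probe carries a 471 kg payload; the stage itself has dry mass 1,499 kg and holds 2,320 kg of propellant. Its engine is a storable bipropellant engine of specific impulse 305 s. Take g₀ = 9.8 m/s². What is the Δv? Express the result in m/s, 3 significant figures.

Δv ≈ 2330 m/s

v_e = Isp · g₀ = 305 × 9.8 = 2989.0 m/s.
m₀ = payload + dry + propellant = 471 + 1,499 + 2,320 = 4,290 kg.
m_f = payload + dry = 471 + 1,499 = 1,970 kg.
By the Tsiolkovsky rocket equation, Δv = v_e · ln(m₀/m_f) = 2989.0 × ln(2.178) = 2989.0 × 0.7783 ≈ 2326.2 m/s.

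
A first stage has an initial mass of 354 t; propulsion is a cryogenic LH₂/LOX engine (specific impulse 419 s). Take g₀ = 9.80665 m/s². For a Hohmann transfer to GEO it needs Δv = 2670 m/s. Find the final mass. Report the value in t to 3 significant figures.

final mass ≈ 185 t

v_e = Isp · g₀ = 419 × 9.80665 = 4109.0 m/s.
m₀/m_f = exp(Δv / v_e) = exp(2670 / 4109.0) = exp(0.6498) = 1.9151.
m_f = m₀ / 1.9151 = 354 / 1.9151 = 184.847 t.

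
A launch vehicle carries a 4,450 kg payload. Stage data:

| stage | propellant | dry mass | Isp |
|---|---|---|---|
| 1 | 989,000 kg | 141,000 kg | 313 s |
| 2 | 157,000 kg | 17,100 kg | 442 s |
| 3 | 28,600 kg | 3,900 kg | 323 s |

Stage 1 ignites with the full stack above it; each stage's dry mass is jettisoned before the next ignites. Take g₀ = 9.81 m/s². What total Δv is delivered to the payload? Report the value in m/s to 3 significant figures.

Δv ≈ 14700 m/s

Ignition mass of stage 1 = 989,000+141,000 + 157,000+17,100 + 28,600+3,900 + 4,450 = 1,341,050 kg.
Stage 1: m₀ = 1,341,050 kg, m_f = 1,341,050 − 989,000 = 352,050 kg; Δv = 313×9.81×ln(3.809) = 3070.5×1.3374 ≈ 4107 m/s.
Stage 2: m₀ = 211,050 kg, m_f = 211,050 − 157,000 = 54,050 kg; Δv = 442×9.81×ln(3.905) = 4336.0×1.3622 ≈ 5906 m/s.
Stage 3: m₀ = 36,950 kg, m_f = 36,950 − 28,600 = 8,350 kg; Δv = 323×9.81×ln(4.425) = 3168.6×1.4873 ≈ 4713 m/s.
Total Δv = 4107 + 5906 + 4713 = 14726 m/s.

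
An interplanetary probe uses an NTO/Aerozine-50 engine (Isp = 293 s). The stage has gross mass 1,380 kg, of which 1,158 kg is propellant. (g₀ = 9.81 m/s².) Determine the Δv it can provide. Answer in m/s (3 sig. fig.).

v_e = Isp · g₀ = 293 × 9.81 = 2874.3 m/s.
m_f = m₀ − m_prop = 1,380 − 1,158 = 222 kg.
Using Δv = v_e ln(m₀/m_f): Δv = v_e · ln(m₀/m_f) = 2874.3 × ln(6.216) = 2874.3 × 1.8272 ≈ 5251.9 m/s.

Δv ≈ 5250 m/s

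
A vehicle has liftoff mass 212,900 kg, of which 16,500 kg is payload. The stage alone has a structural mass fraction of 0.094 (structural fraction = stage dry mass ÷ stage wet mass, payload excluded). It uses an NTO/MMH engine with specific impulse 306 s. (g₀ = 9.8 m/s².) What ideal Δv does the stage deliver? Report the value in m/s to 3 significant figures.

Stage wet mass = m₀ − payload = 212,900 − 16,500 = 196,400 kg.
Stage dry mass = ε × stage wet mass = 0.094 × 196,400 = 18,461.6 kg.
Burnout mass m_f = stage dry + payload = 18,461.6 + 16,500 = 34,961.6 kg.
v_e = Isp · g₀ = 306 × 9.8 = 2998.8 m/s.
Using Δv = v_e ln(m₀/m_f): Δv = v_e · ln(212,900/34,961.6) = 2998.8 × ln(6.09) = 2998.8 × 1.8066 ≈ 5418 m/s.

Δv ≈ 5420 m/s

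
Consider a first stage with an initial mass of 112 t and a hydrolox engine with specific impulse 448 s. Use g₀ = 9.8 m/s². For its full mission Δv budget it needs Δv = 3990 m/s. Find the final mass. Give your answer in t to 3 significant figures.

v_e = Isp · g₀ = 448 × 9.8 = 4390.4 m/s.
m₀/m_f = exp(Δv / v_e) = exp(3990 / 4390.4) = exp(0.9088) = 2.4813.
m_f = m₀ / 2.4813 = 112 / 2.4813 = 45.1376 t.

final mass ≈ 45.1 t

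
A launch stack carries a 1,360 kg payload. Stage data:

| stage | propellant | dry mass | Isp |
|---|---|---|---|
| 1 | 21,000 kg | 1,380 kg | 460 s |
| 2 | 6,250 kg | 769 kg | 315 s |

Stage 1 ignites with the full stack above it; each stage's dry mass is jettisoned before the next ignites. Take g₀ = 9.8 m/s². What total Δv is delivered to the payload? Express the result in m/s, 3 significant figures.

Ignition mass of stage 1 = 21,000+1,380 + 6,250+769 + 1,360 = 30,759 kg.
Stage 1: m₀ = 30,759 kg, m_f = 30,759 − 21,000 = 9,759 kg; Δv = 460×9.8×ln(3.152) = 4508.0×1.1480 ≈ 5175 m/s.
Stage 2: m₀ = 8,379 kg, m_f = 8,379 − 6,250 = 2,129 kg; Δv = 315×9.8×ln(3.936) = 3087.0×1.3701 ≈ 4229 m/s.
Total Δv = 5175 + 4229 = 9404 m/s.

Δv ≈ 9400 m/s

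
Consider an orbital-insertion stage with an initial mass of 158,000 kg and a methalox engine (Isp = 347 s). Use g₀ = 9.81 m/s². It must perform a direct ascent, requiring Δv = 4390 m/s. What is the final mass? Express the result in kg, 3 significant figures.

final mass ≈ 43500 kg

v_e = Isp · g₀ = 347 × 9.81 = 3404.1 m/s.
m₀/m_f = exp(Δv / v_e) = exp(4390 / 3404.1) = exp(1.2896) = 3.6315.
m_f = m₀ / 3.6315 = 158,000 / 3.6315 = 43,508.2 kg.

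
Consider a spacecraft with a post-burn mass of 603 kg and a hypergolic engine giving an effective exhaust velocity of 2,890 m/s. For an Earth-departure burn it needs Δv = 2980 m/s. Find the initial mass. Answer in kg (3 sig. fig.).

Rocket equation: m₀/m_f = exp(Δv / v_e) = exp(2980 / 2890.0) = exp(1.0311) = 2.8043.
m₀ = m_f × 2.8043 = 603 × 2.8043 = 1,690.99 kg.

initial mass ≈ 1690 kg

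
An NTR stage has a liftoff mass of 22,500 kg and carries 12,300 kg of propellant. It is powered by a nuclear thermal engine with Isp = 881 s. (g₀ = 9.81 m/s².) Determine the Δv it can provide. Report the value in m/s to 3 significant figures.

v_e = Isp · g₀ = 881 × 9.81 = 8642.6 m/s.
m_f = m₀ − m_prop = 22,500 − 12,300 = 10,200 kg.
Using Δv = v_e ln(m₀/m_f): Δv = v_e · ln(m₀/m_f) = 8642.6 × ln(2.206) = 8642.6 × 0.7911 ≈ 6837.4 m/s.

Δv ≈ 6840 m/s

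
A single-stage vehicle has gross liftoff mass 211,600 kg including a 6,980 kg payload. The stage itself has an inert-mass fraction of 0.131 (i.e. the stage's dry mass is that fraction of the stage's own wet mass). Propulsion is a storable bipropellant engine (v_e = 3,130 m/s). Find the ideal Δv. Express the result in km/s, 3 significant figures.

Stage wet mass = m₀ − payload = 211,600 − 6,980 = 204,620 kg.
Stage dry mass = ε × stage wet mass = 0.131 × 204,620 = 26,805.2 kg.
Burnout mass m_f = stage dry + payload = 26,805.2 + 6,980 = 33,785.2 kg.
Δv = v_e · ln(211,600/33,785.2) = 3130.0 × ln(6.263) = 3130.0 × 1.8347 ≈ 5743 m/s.

Δv ≈ 5.74 km/s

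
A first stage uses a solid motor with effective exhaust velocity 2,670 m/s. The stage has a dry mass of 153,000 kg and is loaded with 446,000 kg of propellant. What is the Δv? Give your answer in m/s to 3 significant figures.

m₀ = m_dry + m_prop = 153,000 + 446,000 = 599,000 kg.
Rocket equation: Δv = v_e · ln(m₀/m_f) = 2670.0 × ln(3.915) = 2670.0 × 1.3648 ≈ 3644.1 m/s.

Δv ≈ 3640 m/s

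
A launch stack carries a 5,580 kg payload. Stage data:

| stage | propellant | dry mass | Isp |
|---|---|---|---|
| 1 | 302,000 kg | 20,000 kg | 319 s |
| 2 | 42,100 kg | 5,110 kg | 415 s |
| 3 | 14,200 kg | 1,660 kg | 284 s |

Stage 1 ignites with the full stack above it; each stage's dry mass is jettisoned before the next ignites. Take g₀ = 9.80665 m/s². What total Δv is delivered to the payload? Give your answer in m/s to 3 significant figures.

Δv ≈ 11500 m/s

Ignition mass of stage 1 = 302,000+20,000 + 42,100+5,110 + 14,200+1,660 + 5,580 = 390,650 kg.
Stage 1: m₀ = 390,650 kg, m_f = 390,650 − 302,000 = 88,650 kg; Δv = 319×9.80665×ln(4.407) = 3128.3×1.4831 ≈ 4640 m/s.
Stage 2: m₀ = 68,650 kg, m_f = 68,650 − 42,100 = 26,550 kg; Δv = 415×9.80665×ln(2.586) = 4069.8×0.9500 ≈ 3866 m/s.
Stage 3: m₀ = 21,440 kg, m_f = 21,440 − 14,200 = 7,240 kg; Δv = 284×9.80665×ln(2.961) = 2785.1×1.0856 ≈ 3024 m/s.
Total Δv = 4640 + 3866 + 3024 = 11530 m/s.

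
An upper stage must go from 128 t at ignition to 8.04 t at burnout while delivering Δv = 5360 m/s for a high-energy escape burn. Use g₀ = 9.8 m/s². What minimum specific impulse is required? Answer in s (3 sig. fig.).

Isp ≈ 198 s

ln(m₀/m_f) = ln(128000/8040) = ln(15.92) = 2.7676.
Using Δv = v_e ln(m₀/m_f): v_e = Δv / ln(m₀/m_f) = 5360 / 2.7676 = 1936.7 m/s.
Isp = v_e / g₀ = 1936.7 / 9.8 = 197.6 s.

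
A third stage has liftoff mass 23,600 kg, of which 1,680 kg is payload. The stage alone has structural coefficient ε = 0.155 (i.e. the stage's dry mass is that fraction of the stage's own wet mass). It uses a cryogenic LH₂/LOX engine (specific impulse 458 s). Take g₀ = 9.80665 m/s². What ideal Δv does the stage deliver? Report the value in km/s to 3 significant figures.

Δv ≈ 6.90 km/s

Stage wet mass = m₀ − payload = 23,600 − 1,680 = 21,920 kg.
Stage dry mass = ε × stage wet mass = 0.155 × 21,920 = 3,397.6 kg.
Burnout mass m_f = stage dry + payload = 3,397.6 + 1,680 = 5,077.6 kg.
v_e = Isp · g₀ = 458 × 9.80665 = 4491.4 m/s.
Δv = v_e · ln(23,600/5,077.6) = 4491.4 × ln(4.648) = 4491.4 × 1.5364 ≈ 6901 m/s.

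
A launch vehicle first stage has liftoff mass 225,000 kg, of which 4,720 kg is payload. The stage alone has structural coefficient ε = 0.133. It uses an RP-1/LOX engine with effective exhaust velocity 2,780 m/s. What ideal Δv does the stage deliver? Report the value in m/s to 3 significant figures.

Δv ≈ 5250 m/s

Stage wet mass = m₀ − payload = 225,000 − 4,720 = 220,280 kg.
Stage dry mass = ε × stage wet mass = 0.133 × 220,280 = 29,297.2 kg.
Burnout mass m_f = stage dry + payload = 29,297.2 + 4,720 = 34,017.2 kg.
Using Δv = v_e ln(m₀/m_f): Δv = v_e · ln(225,000/34,017.2) = 2780.0 × ln(6.614) = 2780.0 × 1.8892 ≈ 5252 m/s.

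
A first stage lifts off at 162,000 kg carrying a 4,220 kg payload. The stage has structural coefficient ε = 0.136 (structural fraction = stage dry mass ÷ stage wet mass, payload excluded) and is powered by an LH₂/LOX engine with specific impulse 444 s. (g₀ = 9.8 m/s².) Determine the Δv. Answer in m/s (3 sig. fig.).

Δv ≈ 8010 m/s

Stage wet mass = m₀ − payload = 162,000 − 4,220 = 157,780 kg.
Stage dry mass = ε × stage wet mass = 0.136 × 157,780 = 21,458.1 kg.
Burnout mass m_f = stage dry + payload = 21,458.1 + 4,220 = 25,678.1 kg.
v_e = Isp · g₀ = 444 × 9.8 = 4351.2 m/s.
Δv = v_e · ln(162,000/25,678.1) = 4351.2 × ln(6.309) = 4351.2 × 1.8420 ≈ 8015 m/s.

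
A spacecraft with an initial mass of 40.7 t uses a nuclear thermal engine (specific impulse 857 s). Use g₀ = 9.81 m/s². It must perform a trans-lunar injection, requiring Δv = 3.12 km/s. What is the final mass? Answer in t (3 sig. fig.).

v_e = Isp · g₀ = 857 × 9.81 = 8407.2 m/s.
From the ideal rocket equation, m₀/m_f = exp(Δv / v_e) = exp(3120 / 8407.2) = exp(0.3711) = 1.4493.
m_f = m₀ / 1.4493 = 40.7 / 1.4493 = 28.0825 t.

final mass ≈ 28.1 t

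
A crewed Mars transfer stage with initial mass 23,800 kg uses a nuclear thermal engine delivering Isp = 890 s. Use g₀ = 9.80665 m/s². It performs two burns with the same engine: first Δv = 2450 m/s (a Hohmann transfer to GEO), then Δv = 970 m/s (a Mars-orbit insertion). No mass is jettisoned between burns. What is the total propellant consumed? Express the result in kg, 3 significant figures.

v_e = Isp · g₀ = 890 × 9.80665 = 8727.9 m/s.
After the first burn: m = 23800 × exp(−2450/8727.9) = 23800 × 0.75525 = 17,975 kg.
After the second burn: m = 17,975 × exp(−970/8727.9) = 17,975 × 0.89482 = 16,084.4 kg.
Total propellant = m₀ − m_final = 23800 − 16,084.4 = 7,715.6 kg.

total propellant consumed ≈ 7720 kg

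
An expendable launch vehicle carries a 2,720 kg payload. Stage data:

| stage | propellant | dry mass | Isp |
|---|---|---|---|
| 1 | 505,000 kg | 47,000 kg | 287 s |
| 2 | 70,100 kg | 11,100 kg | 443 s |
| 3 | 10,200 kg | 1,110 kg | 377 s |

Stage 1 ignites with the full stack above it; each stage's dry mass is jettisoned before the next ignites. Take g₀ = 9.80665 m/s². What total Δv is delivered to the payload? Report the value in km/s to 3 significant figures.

Ignition mass of stage 1 = 505,000+47,000 + 70,100+11,100 + 10,200+1,110 + 2,720 = 647,230 kg.
Stage 1: m₀ = 647,230 kg, m_f = 647,230 − 505,000 = 142,230 kg; Δv = 287×9.80665×ln(4.551) = 2814.5×1.5153 ≈ 4265 m/s.
Stage 2: m₀ = 95,230 kg, m_f = 95,230 − 70,100 = 25,130 kg; Δv = 443×9.80665×ln(3.789) = 4344.3×1.3322 ≈ 5788 m/s.
Stage 3: m₀ = 14,030 kg, m_f = 14,030 − 10,200 = 3,830 kg; Δv = 377×9.80665×ln(3.663) = 3697.1×1.2983 ≈ 4800 m/s.
Total Δv = 4265 + 5788 + 4800 = 14853 m/s.

Δv ≈ 14.9 km/s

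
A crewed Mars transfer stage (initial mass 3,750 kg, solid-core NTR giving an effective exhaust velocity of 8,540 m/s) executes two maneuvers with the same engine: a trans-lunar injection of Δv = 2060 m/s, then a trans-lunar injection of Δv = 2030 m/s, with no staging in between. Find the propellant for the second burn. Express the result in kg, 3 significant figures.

After the first burn: m = 3750 × exp(−2060/8540.0) = 3750 × 0.78567 = 2,946.26 kg.
After the second burn: m = 2,946.26 × exp(−2030/8540.0) = 2,946.26 × 0.78844 = 2,322.95 kg.
Second-burn propellant = 2,946.26 − 2,322.95 = 623.31 kg.

propellant for the second burn ≈ 623 kg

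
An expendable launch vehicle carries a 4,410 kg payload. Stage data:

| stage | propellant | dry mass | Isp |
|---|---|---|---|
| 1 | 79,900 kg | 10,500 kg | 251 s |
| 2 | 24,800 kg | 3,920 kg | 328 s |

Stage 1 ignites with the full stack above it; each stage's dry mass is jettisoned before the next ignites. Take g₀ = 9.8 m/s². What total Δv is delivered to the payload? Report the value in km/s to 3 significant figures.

Δv ≈ 7.00 km/s

Ignition mass of stage 1 = 79,900+10,500 + 24,800+3,920 + 4,410 = 123,530 kg.
Stage 1: m₀ = 123,530 kg, m_f = 123,530 − 79,900 = 43,630 kg; Δv = 251×9.8×ln(2.831) = 2459.8×1.0407 ≈ 2560 m/s.
Stage 2: m₀ = 33,130 kg, m_f = 33,130 − 24,800 = 8,330 kg; Δv = 328×9.8×ln(3.977) = 3214.4×1.3806 ≈ 4438 m/s.
Total Δv = 2560 + 4438 = 6998 m/s.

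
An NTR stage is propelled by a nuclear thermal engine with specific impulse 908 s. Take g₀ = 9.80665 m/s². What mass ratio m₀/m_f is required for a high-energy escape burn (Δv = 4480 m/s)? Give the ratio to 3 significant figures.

mass ratio ≈ 1.65

v_e = Isp · g₀ = 908 × 9.80665 = 8904.4 m/s.
From the ideal rocket equation, m₀/m_f = exp(Δv / v_e) = exp(4480 / 8904.4) = exp(0.5031) = 1.6539.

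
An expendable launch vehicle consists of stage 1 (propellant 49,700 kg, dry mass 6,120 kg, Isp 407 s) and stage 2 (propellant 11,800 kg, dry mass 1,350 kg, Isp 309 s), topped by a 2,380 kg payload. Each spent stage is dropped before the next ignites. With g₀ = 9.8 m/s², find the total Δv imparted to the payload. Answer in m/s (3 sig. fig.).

Δv ≈ 9080 m/s

Ignition mass of stage 1 = 49,700+6,120 + 11,800+1,350 + 2,380 = 71,350 kg.
Stage 1: m₀ = 71,350 kg, m_f = 71,350 − 49,700 = 21,650 kg; Δv = 407×9.8×ln(3.296) = 3988.6×1.1926 ≈ 4757 m/s.
Stage 2: m₀ = 15,530 kg, m_f = 15,530 − 11,800 = 3,730 kg; Δv = 309×9.8×ln(4.164) = 3028.2×1.4264 ≈ 4319 m/s.
Total Δv = 4757 + 4319 = 9076 m/s.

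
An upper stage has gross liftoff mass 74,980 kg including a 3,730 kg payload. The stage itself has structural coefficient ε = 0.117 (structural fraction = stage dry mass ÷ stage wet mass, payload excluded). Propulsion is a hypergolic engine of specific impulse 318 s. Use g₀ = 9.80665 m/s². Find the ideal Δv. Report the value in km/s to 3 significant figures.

Stage wet mass = m₀ − payload = 74,980 − 3,730 = 71,250 kg.
Stage dry mass = ε × stage wet mass = 0.117 × 71,250 = 8,336.25 kg.
Burnout mass m_f = stage dry + payload = 8,336.25 + 3,730 = 12,066.25 kg.
v_e = Isp · g₀ = 318 × 9.80665 = 3118.5 m/s.
From the ideal rocket equation, Δv = v_e · ln(74,980/12,066.25) = 3118.5 × ln(6.214) = 3118.5 × 1.8268 ≈ 5697 m/s.

Δv ≈ 5.70 km/s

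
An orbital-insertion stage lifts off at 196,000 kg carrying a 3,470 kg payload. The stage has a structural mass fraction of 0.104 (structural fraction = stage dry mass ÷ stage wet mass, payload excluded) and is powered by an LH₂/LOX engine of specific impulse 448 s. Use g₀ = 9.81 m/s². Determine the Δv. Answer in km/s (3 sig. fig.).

Δv ≈ 9.32 km/s

Stage wet mass = m₀ − payload = 196,000 − 3,470 = 192,530 kg.
Stage dry mass = ε × stage wet mass = 0.104 × 192,530 = 20,023.1 kg.
Burnout mass m_f = stage dry + payload = 20,023.1 + 3,470 = 23,493.1 kg.
v_e = Isp · g₀ = 448 × 9.81 = 4394.9 m/s.
Δv = v_e · ln(196,000/23,493.1) = 4394.9 × ln(8.343) = 4394.9 × 2.1214 ≈ 9323 m/s.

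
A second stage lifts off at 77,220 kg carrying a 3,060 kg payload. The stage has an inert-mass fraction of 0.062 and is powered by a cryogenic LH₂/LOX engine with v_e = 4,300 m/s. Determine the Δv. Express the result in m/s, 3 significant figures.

Δv ≈ 9940 m/s

Stage wet mass = m₀ − payload = 77,220 − 3,060 = 74,160 kg.
Stage dry mass = ε × stage wet mass = 0.062 × 74,160 = 4,597.92 kg.
Burnout mass m_f = stage dry + payload = 4,597.92 + 3,060 = 7,657.92 kg.
Δv = v_e · ln(77,220/7,657.92) = 4300.0 × ln(10.08) = 4300.0 × 2.3109 ≈ 9937 m/s.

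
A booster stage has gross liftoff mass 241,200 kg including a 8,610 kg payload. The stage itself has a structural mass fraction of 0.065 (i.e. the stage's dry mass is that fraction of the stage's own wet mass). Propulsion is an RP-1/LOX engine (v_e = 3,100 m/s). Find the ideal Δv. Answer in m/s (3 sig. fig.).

Δv ≈ 7190 m/s

Stage wet mass = m₀ − payload = 241,200 − 8,610 = 232,590 kg.
Stage dry mass = ε × stage wet mass = 0.065 × 232,590 = 15,118.4 kg.
Burnout mass m_f = stage dry + payload = 15,118.4 + 8,610 = 23,728.4 kg.
By the Tsiolkovsky rocket equation, Δv = v_e · ln(241,200/23,728.4) = 3100.0 × ln(10.17) = 3100.0 × 2.3190 ≈ 7189 m/s.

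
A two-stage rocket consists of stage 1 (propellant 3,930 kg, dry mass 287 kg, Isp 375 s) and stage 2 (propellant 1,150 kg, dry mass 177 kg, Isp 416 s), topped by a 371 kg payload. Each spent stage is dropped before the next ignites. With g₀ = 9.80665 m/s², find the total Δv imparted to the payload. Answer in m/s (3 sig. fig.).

Ignition mass of stage 1 = 3,930+287 + 1,150+177 + 371 = 5,915 kg.
Stage 1: m₀ = 5,915 kg, m_f = 5,915 − 3,930 = 1,985 kg; Δv = 375×9.80665×ln(2.98) = 3677.5×1.0919 ≈ 4015 m/s.
Stage 2: m₀ = 1,698 kg, m_f = 1,698 − 1,150 = 548 kg; Δv = 416×9.80665×ln(3.099) = 4079.6×1.1309 ≈ 4614 m/s.
Total Δv = 4015 + 4614 = 8629 m/s.

Δv ≈ 8630 m/s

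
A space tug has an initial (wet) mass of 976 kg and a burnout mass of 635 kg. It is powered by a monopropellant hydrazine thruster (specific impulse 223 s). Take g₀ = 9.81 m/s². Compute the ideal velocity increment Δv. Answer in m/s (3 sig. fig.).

Δv ≈ 940 m/s

v_e = Isp · g₀ = 223 × 9.81 = 2187.6 m/s.
Rocket equation: Δv = v_e · ln(m₀/m_f) = 2187.6 × ln(1.537) = 2187.6 × 0.4298 ≈ 940.3 m/s.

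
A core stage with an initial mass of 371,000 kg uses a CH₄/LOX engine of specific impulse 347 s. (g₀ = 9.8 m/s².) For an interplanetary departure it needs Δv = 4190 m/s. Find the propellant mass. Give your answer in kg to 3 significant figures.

propellant mass ≈ 263000 kg

v_e = Isp · g₀ = 347 × 9.8 = 3400.6 m/s.
Using Δv = v_e ln(m₀/m_f): m₀/m_f = exp(Δv / v_e) = exp(4190 / 3400.6) = exp(1.2321) = 3.4285.
m_f = 371,000 / 3.4285 = 108,211 kg, so propellant = m₀ − m_f = 371,000 − 108,211 = 262,789 kg.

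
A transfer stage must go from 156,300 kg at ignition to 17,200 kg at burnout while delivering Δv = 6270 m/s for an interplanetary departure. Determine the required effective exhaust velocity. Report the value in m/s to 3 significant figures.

v_e ≈ 2840 m/s

ln(m₀/m_f) = ln(156300/17200) = ln(9.087) = 2.2069.
From the ideal rocket equation, v_e = Δv / ln(m₀/m_f) = 6270 / 2.2069 = 2841.1 m/s.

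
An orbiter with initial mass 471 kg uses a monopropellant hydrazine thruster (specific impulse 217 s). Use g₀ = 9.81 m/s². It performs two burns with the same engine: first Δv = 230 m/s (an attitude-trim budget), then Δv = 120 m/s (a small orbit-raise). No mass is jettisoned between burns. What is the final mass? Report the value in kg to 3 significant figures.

v_e = Isp · g₀ = 217 × 9.81 = 2128.8 m/s.
After the first burn: m = 471 × exp(−230/2128.8) = 471 × 0.89759 = 422.765 kg.
After the second burn: m = 422.765 × exp(−120/2128.8) = 422.765 × 0.94519 = 399.593 kg.

final mass ≈ 400 kg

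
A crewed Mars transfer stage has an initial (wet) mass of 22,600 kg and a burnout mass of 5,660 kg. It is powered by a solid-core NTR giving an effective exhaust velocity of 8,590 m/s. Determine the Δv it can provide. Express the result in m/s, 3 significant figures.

Δv = v_e · ln(m₀/m_f) = 8590.0 × ln(3.993) = 8590.0 × 1.3845 ≈ 11893.1 m/s.

Δv ≈ 11900 m/s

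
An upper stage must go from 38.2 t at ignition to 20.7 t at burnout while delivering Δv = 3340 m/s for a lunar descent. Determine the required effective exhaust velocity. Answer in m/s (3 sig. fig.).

v_e ≈ 5450 m/s

ln(m₀/m_f) = ln(38200/20700) = ln(1.845) = 0.6127.
v_e = Δv / ln(m₀/m_f) = 3340 / 0.6127 = 5451.3 m/s.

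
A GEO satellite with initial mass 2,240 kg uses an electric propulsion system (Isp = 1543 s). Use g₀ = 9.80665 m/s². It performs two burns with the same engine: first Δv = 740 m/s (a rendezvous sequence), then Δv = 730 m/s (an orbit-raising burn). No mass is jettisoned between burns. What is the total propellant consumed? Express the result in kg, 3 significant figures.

v_e = Isp · g₀ = 1543 × 9.80665 = 15131.7 m/s.
After the first burn: m = 2240 × exp(−740/15131.7) = 2240 × 0.95227 = 2,133.08 kg.
After the second burn: m = 2,133.08 × exp(−730/15131.7) = 2,133.08 × 0.95290 = 2,032.61 kg.
Total propellant = m₀ − m_final = 2240 − 2,032.61 = 207.39 kg.

total propellant consumed ≈ 207 kg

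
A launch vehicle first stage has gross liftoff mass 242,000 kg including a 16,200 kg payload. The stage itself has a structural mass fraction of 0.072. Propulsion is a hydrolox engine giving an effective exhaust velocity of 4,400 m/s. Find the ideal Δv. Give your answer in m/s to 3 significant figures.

Stage wet mass = m₀ − payload = 242,000 − 16,200 = 225,800 kg.
Stage dry mass = ε × stage wet mass = 0.072 × 225,800 = 16,257.6 kg.
Burnout mass m_f = stage dry + payload = 16,257.6 + 16,200 = 32,457.6 kg.
By the Tsiolkovsky rocket equation, Δv = v_e · ln(242,000/32,457.6) = 4400.0 × ln(7.456) = 4400.0 × 2.0090 ≈ 8840 m/s.

Δv ≈ 8840 m/s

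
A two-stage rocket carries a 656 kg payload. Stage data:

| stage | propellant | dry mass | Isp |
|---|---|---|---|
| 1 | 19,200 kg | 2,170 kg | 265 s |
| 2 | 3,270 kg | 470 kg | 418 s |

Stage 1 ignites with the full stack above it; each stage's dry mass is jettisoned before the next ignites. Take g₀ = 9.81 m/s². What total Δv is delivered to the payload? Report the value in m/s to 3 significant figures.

Δv ≈ 9140 m/s

Ignition mass of stage 1 = 19,200+2,170 + 3,270+470 + 656 = 25,766 kg.
Stage 1: m₀ = 25,766 kg, m_f = 25,766 − 19,200 = 6,566 kg; Δv = 265×9.81×ln(3.924) = 2599.7×1.3672 ≈ 3554 m/s.
Stage 2: m₀ = 4,396 kg, m_f = 4,396 − 3,270 = 1,126 kg; Δv = 418×9.81×ln(3.904) = 4100.6×1.3620 ≈ 5585 m/s.
Total Δv = 3554 + 5585 = 9139 m/s.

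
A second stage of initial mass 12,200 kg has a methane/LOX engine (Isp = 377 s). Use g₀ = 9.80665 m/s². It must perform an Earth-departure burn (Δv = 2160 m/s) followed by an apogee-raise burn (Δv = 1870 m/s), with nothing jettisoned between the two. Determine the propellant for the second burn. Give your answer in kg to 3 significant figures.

v_e = Isp · g₀ = 377 × 9.80665 = 3697.1 m/s.
After the first burn: m = 12200 × exp(−2160/3697.1) = 12200 × 0.55753 = 6,801.87 kg.
After the second burn: m = 6,801.87 × exp(−1870/3697.1) = 6,801.87 × 0.60302 = 4,101.66 kg.
Second-burn propellant = 6,801.87 − 4,101.66 = 2,700.21 kg.

propellant for the second burn ≈ 2700 kg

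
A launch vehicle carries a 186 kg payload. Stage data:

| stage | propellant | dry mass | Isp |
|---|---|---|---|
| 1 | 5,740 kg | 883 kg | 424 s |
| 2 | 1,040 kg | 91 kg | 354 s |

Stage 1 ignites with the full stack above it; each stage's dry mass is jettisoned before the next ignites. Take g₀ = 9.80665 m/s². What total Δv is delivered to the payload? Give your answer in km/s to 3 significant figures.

Δv ≈ 10.7 km/s

Ignition mass of stage 1 = 5,740+883 + 1,040+91 + 186 = 7,940 kg.
Stage 1: m₀ = 7,940 kg, m_f = 7,940 − 5,740 = 2,200 kg; Δv = 424×9.80665×ln(3.609) = 4158.0×1.2835 ≈ 5337 m/s.
Stage 2: m₀ = 1,317 kg, m_f = 1,317 − 1,040 = 277 kg; Δv = 354×9.80665×ln(4.755) = 3471.6×1.5591 ≈ 5412 m/s.
Total Δv = 5337 + 5412 = 10749 m/s.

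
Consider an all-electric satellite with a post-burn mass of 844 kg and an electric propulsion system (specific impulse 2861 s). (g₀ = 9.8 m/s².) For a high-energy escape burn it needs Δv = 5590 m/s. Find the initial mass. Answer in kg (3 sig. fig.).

initial mass ≈ 1030 kg

v_e = Isp · g₀ = 2861 × 9.8 = 28037.8 m/s.
Rocket equation: m₀/m_f = exp(Δv / v_e) = exp(5590 / 28037.8) = exp(0.1994) = 1.2206.
m₀ = m_f × 1.2206 = 844 × 1.2206 = 1,030.19 kg.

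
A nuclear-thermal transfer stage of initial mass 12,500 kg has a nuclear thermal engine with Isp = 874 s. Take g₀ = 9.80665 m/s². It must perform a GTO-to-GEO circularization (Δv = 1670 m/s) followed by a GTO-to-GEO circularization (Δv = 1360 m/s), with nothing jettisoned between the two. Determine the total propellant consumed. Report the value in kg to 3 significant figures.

total propellant consumed ≈ 3720 kg

v_e = Isp · g₀ = 874 × 9.80665 = 8571.0 m/s.
After the first burn: m = 12500 × exp(−1670/8571.0) = 12500 × 0.82296 = 10,287 kg.
After the second burn: m = 10,287 × exp(−1360/8571.0) = 10,287 × 0.85327 = 8,777.59 kg.
Total propellant = m₀ − m_final = 12500 − 8,777.59 = 3,722.41 kg.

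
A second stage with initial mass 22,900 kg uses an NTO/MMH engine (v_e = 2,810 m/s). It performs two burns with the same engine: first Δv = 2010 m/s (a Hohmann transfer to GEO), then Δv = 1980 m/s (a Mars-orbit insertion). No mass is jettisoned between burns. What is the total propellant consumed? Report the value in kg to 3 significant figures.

total propellant consumed ≈ 17400 kg

After the first burn: m = 22900 × exp(−2010/2810.0) = 22900 × 0.48904 = 11,199 kg.
After the second burn: m = 11,199 × exp(−1980/2810.0) = 11,199 × 0.49429 = 5,535.55 kg.
Total propellant = m₀ − m_final = 22900 − 5,535.55 = 17,364.45 kg.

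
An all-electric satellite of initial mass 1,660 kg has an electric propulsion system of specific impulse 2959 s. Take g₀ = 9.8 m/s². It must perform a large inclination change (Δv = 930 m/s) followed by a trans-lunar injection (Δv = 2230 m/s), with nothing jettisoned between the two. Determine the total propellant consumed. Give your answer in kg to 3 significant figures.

v_e = Isp · g₀ = 2959 × 9.8 = 28998.2 m/s.
After the first burn: m = 1660 × exp(−930/28998.2) = 1660 × 0.96844 = 1,607.61 kg.
After the second burn: m = 1,607.61 × exp(−2230/28998.2) = 1,607.61 × 0.92598 = 1,488.61 kg.
Total propellant = m₀ − m_final = 1660 − 1,488.61 = 171.39 kg.

total propellant consumed ≈ 171 kg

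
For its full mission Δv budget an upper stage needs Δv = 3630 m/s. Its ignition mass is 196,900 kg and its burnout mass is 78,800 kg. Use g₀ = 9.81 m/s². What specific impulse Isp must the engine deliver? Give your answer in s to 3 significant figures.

ln(m₀/m_f) = ln(196900/78800) = ln(2.499) = 0.9158.
By the Tsiolkovsky rocket equation, v_e = Δv / ln(m₀/m_f) = 3630 / 0.9158 = 3963.8 m/s.
Isp = v_e / g₀ = 3963.8 / 9.81 = 404.1 s.

Isp ≈ 404 s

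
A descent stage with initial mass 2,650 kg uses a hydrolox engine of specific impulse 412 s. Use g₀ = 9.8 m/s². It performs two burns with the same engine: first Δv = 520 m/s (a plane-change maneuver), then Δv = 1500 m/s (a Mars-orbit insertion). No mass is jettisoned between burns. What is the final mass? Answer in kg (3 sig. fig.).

v_e = Isp · g₀ = 412 × 9.8 = 4037.6 m/s.
After the first burn: m = 2650 × exp(−520/4037.6) = 2650 × 0.87916 = 2,329.77 kg.
After the second burn: m = 2,329.77 × exp(−1500/4037.6) = 2,329.77 × 0.68969 = 1,606.82 kg.

final mass ≈ 1610 kg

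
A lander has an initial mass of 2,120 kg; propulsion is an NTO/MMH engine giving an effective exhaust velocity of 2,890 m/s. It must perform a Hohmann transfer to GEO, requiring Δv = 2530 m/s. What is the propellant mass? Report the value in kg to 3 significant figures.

propellant mass ≈ 1240 kg

Rocket equation: m₀/m_f = exp(Δv / v_e) = exp(2530 / 2890.0) = exp(0.8754) = 2.3999.
m_f = 2,120 / 2.3999 = 883.37 kg, so propellant = m₀ − m_f = 2,120 − 883.37 = 1,236.63 kg.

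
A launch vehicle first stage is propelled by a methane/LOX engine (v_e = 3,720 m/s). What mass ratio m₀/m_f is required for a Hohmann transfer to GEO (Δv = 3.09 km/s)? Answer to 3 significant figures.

mass ratio ≈ 2.29

m₀/m_f = exp(Δv / v_e) = exp(3090 / 3720.0) = exp(0.8306) = 2.2948.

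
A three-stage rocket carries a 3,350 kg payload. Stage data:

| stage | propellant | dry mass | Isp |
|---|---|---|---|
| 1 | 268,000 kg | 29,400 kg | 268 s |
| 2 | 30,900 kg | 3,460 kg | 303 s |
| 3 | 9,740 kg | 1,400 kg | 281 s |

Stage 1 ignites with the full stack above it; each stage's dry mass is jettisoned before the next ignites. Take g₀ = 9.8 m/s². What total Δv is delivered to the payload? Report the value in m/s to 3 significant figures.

Ignition mass of stage 1 = 268,000+29,400 + 30,900+3,460 + 9,740+1,400 + 3,350 = 346,250 kg.
Stage 1: m₀ = 346,250 kg, m_f = 346,250 − 268,000 = 78,250 kg; Δv = 268×9.8×ln(4.425) = 2626.4×1.4873 ≈ 3906 m/s.
Stage 2: m₀ = 48,850 kg, m_f = 48,850 − 30,900 = 17,950 kg; Δv = 303×9.8×ln(2.721) = 2969.4×1.0012 ≈ 2973 m/s.
Stage 3: m₀ = 14,490 kg, m_f = 14,490 − 9,740 = 4,750 kg; Δv = 281×9.8×ln(3.051) = 2753.8×1.1153 ≈ 3071 m/s.
Total Δv = 3906 + 2973 + 3071 = 9950 m/s.

Δv ≈ 9950 m/s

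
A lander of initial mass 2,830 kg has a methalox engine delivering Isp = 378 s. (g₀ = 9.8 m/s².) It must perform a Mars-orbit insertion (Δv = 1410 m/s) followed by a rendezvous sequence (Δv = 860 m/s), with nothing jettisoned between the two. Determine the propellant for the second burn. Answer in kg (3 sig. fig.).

v_e = Isp · g₀ = 378 × 9.8 = 3704.4 m/s.
After the first burn: m = 2830 × exp(−1410/3704.4) = 2830 × 0.68343 = 1,934.11 kg.
After the second burn: m = 1,934.11 × exp(−860/3704.4) = 1,934.11 × 0.79282 = 1,533.4 kg.
Second-burn propellant = 1,934.11 − 1,533.4 = 400.71 kg.

propellant for the second burn ≈ 401 kg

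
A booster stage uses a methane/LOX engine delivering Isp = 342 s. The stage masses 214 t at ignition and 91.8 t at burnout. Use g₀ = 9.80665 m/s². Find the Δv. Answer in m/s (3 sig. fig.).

Δv ≈ 2840 m/s

v_e = Isp · g₀ = 342 × 9.80665 = 3353.9 m/s.
By the Tsiolkovsky rocket equation, Δv = v_e · ln(m₀/m_f) = 3353.9 × ln(2.331) = 3353.9 × 0.8464 ≈ 2838.6 m/s.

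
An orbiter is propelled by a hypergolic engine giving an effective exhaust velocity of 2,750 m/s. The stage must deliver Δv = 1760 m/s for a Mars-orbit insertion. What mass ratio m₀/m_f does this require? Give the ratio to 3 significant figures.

mass ratio ≈ 1.90

Rocket equation: m₀/m_f = exp(Δv / v_e) = exp(1760 / 2750.0) = exp(0.6400) = 1.8965.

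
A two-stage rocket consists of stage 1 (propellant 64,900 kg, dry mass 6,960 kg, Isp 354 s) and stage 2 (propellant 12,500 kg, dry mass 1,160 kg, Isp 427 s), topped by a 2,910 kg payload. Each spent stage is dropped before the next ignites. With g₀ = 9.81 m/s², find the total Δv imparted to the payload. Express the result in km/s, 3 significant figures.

Δv ≈ 10.5 km/s

Ignition mass of stage 1 = 64,900+6,960 + 12,500+1,160 + 2,910 = 88,430 kg.
Stage 1: m₀ = 88,430 kg, m_f = 88,430 − 64,900 = 23,530 kg; Δv = 354×9.81×ln(3.758) = 3472.7×1.3239 ≈ 4598 m/s.
Stage 2: m₀ = 16,570 kg, m_f = 16,570 − 12,500 = 4,070 kg; Δv = 427×9.81×ln(4.071) = 4188.9×1.4040 ≈ 5881 m/s.
Total Δv = 4598 + 5881 = 10479 m/s.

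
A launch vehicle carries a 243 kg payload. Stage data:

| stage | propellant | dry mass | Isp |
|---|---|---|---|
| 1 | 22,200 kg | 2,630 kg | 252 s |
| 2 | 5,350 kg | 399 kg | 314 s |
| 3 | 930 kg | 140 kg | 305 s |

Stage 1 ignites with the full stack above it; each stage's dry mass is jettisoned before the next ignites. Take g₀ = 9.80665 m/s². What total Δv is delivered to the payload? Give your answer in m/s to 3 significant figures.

Δv ≈ 11000 m/s

Ignition mass of stage 1 = 22,200+2,630 + 5,350+399 + 930+140 + 243 = 31,892 kg.
Stage 1: m₀ = 31,892 kg, m_f = 31,892 − 22,200 = 9,692 kg; Δv = 252×9.80665×ln(3.291) = 2471.3×1.1911 ≈ 2943 m/s.
Stage 2: m₀ = 7,062 kg, m_f = 7,062 − 5,350 = 1,712 kg; Δv = 314×9.80665×ln(4.125) = 3079.3×1.4171 ≈ 4364 m/s.
Stage 3: m₀ = 1,313 kg, m_f = 1,313 − 930 = 383 kg; Δv = 305×9.80665×ln(3.428) = 2991.0×1.2320 ≈ 3685 m/s.
Total Δv = 2943 + 4364 + 3685 = 10992 m/s.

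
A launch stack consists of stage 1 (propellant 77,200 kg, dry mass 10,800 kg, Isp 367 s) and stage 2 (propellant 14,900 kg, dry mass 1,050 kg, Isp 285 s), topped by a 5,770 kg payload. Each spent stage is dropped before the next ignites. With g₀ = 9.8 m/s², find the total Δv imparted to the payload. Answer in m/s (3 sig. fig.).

Δv ≈ 7610 m/s

Ignition mass of stage 1 = 77,200+10,800 + 14,900+1,050 + 5,770 = 109,720 kg.
Stage 1: m₀ = 109,720 kg, m_f = 109,720 − 77,200 = 32,520 kg; Δv = 367×9.8×ln(3.374) = 3596.6×1.2161 ≈ 4374 m/s.
Stage 2: m₀ = 21,720 kg, m_f = 21,720 − 14,900 = 6,820 kg; Δv = 285×9.8×ln(3.185) = 2793.0×1.1584 ≈ 3235 m/s.
Total Δv = 4374 + 3235 = 7609 m/s.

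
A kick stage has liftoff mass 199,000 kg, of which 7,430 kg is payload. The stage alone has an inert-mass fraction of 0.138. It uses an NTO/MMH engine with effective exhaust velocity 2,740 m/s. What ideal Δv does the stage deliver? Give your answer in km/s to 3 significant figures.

Δv ≈ 4.85 km/s

Stage wet mass = m₀ − payload = 199,000 − 7,430 = 191,570 kg.
Stage dry mass = ε × stage wet mass = 0.138 × 191,570 = 26,436.7 kg.
Burnout mass m_f = stage dry + payload = 26,436.7 + 7,430 = 33,866.7 kg.
Δv = v_e · ln(199,000/33,866.7) = 2740.0 × ln(5.876) = 2740.0 × 1.7709 ≈ 4852 m/s.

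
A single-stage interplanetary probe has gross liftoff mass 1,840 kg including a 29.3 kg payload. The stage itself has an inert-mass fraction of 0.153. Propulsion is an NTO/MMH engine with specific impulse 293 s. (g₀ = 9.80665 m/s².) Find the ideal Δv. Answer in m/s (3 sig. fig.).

Stage wet mass = m₀ − payload = 1,840 − 29.3 = 1,810.7 kg.
Stage dry mass = ε × stage wet mass = 0.153 × 1,810.7 = 277.037 kg.
Burnout mass m_f = stage dry + payload = 277.037 + 29.3 = 306.337 kg.
v_e = Isp · g₀ = 293 × 9.80665 = 2873.3 m/s.
Δv = v_e · ln(1,840/306.337) = 2873.3 × ln(6.006) = 2873.3 × 1.7928 ≈ 5151 m/s.

Δv ≈ 5150 m/s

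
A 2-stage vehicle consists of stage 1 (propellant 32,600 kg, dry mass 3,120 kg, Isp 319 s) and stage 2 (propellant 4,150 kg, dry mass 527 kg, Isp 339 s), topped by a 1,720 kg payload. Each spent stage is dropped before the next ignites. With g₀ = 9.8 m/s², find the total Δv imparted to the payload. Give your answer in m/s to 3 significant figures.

Ignition mass of stage 1 = 32,600+3,120 + 4,150+527 + 1,720 = 42,117 kg.
Stage 1: m₀ = 42,117 kg, m_f = 42,117 − 32,600 = 9,517 kg; Δv = 319×9.8×ln(4.425) = 3126.2×1.4874 ≈ 4650 m/s.
Stage 2: m₀ = 6,397 kg, m_f = 6,397 − 4,150 = 2,247 kg; Δv = 339×9.8×ln(2.847) = 3322.2×1.0462 ≈ 3476 m/s.
Total Δv = 4650 + 3476 = 8126 m/s.

Δv ≈ 8130 m/s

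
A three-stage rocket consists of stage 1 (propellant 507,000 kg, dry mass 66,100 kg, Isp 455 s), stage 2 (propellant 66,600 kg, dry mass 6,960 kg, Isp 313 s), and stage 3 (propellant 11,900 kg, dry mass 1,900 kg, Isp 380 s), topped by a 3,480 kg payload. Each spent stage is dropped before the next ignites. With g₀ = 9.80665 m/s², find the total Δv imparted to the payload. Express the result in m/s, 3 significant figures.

Δv ≈ 14800 m/s

Ignition mass of stage 1 = 507,000+66,100 + 66,600+6,960 + 11,900+1,900 + 3,480 = 663,940 kg.
Stage 1: m₀ = 663,940 kg, m_f = 663,940 − 507,000 = 156,940 kg; Δv = 455×9.80665×ln(4.231) = 4462.0×1.4423 ≈ 6436 m/s.
Stage 2: m₀ = 90,840 kg, m_f = 90,840 − 66,600 = 24,240 kg; Δv = 313×9.80665×ln(3.748) = 3069.5×1.3211 ≈ 4055 m/s.
Stage 3: m₀ = 17,280 kg, m_f = 17,280 − 11,900 = 5,380 kg; Δv = 380×9.80665×ln(3.212) = 3726.5×1.1669 ≈ 4348 m/s.
Total Δv = 6436 + 4055 + 4348 = 14839 m/s.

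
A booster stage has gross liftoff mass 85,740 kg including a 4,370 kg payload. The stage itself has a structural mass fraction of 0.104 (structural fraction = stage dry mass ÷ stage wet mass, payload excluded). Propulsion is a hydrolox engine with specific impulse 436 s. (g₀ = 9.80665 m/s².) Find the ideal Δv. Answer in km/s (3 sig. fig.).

Stage wet mass = m₀ − payload = 85,740 − 4,370 = 81,370 kg.
Stage dry mass = ε × stage wet mass = 0.104 × 81,370 = 8,462.48 kg.
Burnout mass m_f = stage dry + payload = 8,462.48 + 4,370 = 12,832.48 kg.
v_e = Isp · g₀ = 436 × 9.80665 = 4275.7 m/s.
Using Δv = v_e ln(m₀/m_f): Δv = v_e · ln(85,740/12,832.48) = 4275.7 × ln(6.681) = 4275.7 × 1.8993 ≈ 8121 m/s.

Δv ≈ 8.12 km/s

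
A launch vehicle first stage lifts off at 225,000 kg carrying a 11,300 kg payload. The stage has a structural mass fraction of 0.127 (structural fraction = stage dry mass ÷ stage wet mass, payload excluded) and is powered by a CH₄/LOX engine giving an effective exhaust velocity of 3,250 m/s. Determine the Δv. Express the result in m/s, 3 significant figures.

Stage wet mass = m₀ − payload = 225,000 − 11,300 = 213,700 kg.
Stage dry mass = ε × stage wet mass = 0.127 × 213,700 = 27,139.9 kg.
Burnout mass m_f = stage dry + payload = 27,139.9 + 11,300 = 38,439.9 kg.
Δv = v_e · ln(225,000/38,439.9) = 3250.0 × ln(5.853) = 3250.0 × 1.7670 ≈ 5743 m/s.

Δv ≈ 5740 m/s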